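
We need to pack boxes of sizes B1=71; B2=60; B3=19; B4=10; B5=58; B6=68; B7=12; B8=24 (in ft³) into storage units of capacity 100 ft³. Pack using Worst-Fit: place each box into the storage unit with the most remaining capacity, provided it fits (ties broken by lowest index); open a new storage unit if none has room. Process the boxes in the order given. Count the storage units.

storage unit 1: place B1 (71 ft³), 29 ft³ left
storage unit 2: place B2 (60 ft³), 40 ft³ left
storage unit 2: place B3 (19 ft³), 21 ft³ left
storage unit 1: place B4 (10 ft³), 19 ft³ left
storage unit 3: place B5 (58 ft³), 42 ft³ left
storage unit 4: place B6 (68 ft³), 32 ft³ left
storage unit 3: place B7 (12 ft³), 30 ft³ left
storage unit 4: place B8 (24 ft³), 8 ft³ left

4 storage units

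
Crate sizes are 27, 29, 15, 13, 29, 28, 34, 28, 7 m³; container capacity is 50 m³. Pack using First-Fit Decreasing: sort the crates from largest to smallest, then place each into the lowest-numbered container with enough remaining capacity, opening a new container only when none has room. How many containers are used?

Sorted descending: 34, 29, 29, 28, 28, 27, 15, 13, 7.
34 m³ → container 1 (remaining 16 m³)
29 m³ → container 2 (remaining 21 m³)
29 m³ → container 3 (remaining 21 m³)
28 m³ → container 4 (remaining 22 m³)
28 m³ → container 5 (remaining 22 m³)
27 m³ → container 6 (remaining 23 m³)
15 m³ → container 1 (remaining 1 m³)
13 m³ → container 2 (remaining 8 m³)
7 m³ → container 2 (remaining 1 m³)
Final containers: [34,15] [29,13,7] [29] [28] [28] [27].

6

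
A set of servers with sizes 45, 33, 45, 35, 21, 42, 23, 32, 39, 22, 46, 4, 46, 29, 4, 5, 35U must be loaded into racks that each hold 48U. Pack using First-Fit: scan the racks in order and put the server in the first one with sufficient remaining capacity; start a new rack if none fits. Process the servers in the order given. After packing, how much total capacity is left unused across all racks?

45U → rack 1 (remaining 3U)
33U → rack 2 (remaining 15U)
45U → rack 3 (remaining 3U)
35U → rack 4 (remaining 13U)
21U → rack 5 (remaining 27U)
42U → rack 6 (remaining 6U)
23U → rack 5 (remaining 4U)
32U → rack 7 (remaining 16U)
39U → rack 8 (remaining 9U)
22U → rack 9 (remaining 26U)
46U → rack 10 (remaining 2U)
4U → rack 2 (remaining 11U)
46U → rack 11 (remaining 2U)
29U → rack 12 (remaining 19U)
4U → rack 2 (remaining 7U)
5U → rack 2 (remaining 2U)
35U → rack 13 (remaining 13U)
13 racks × 48U = 624U; used 506U; unused 118U.

118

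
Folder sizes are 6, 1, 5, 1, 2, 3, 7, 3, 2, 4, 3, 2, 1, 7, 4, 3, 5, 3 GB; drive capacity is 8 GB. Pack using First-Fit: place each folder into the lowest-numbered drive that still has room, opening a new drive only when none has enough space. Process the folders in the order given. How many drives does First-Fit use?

9

Put 6 GB in drive 1; 2 GB remain.
Put 1 GB in drive 1; 1 GB remain.
Put 5 GB in drive 2; 3 GB remain.
Put 1 GB in drive 1; 0 GB remain.
Put 2 GB in drive 2; 1 GB remain.
Put 3 GB in drive 3; 5 GB remain.
Put 7 GB in drive 4; 1 GB remain.
Put 3 GB in drive 3; 2 GB remain.
Put 2 GB in drive 3; 0 GB remain.
Put 4 GB in drive 5; 4 GB remain.
Put 3 GB in drive 5; 1 GB remain.
Put 2 GB in drive 6; 6 GB remain.
Put 1 GB in drive 2; 0 GB remain.
Put 7 GB in drive 7; 1 GB remain.
Put 4 GB in drive 6; 2 GB remain.
Put 3 GB in drive 8; 5 GB remain.
Put 5 GB in drive 8; 0 GB remain.
Put 3 GB in drive 9; 5 GB remain.
Final drives: [6,1,1] [5,2,1] [3,3,2] [7] [4,3] [2,4] [7] [3,5] [3].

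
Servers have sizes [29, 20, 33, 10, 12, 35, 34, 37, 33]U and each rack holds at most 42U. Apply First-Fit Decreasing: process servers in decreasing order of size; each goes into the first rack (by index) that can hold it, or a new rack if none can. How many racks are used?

Sorted descending: 37, 35, 34, 33, 33, 29, 20, 12, 10.
37U → rack 1 (remaining 5U)
35U → rack 2 (remaining 7U)
34U → rack 3 (remaining 8U)
33U → rack 4 (remaining 9U)
33U → rack 5 (remaining 9U)
29U → rack 6 (remaining 13U)
20U → rack 7 (remaining 22U)
12U → rack 6 (remaining 1U)
10U → rack 7 (remaining 12U)
Final racks: [37] [35] [34] [33] [33] [29,12] [20,10].

7 racks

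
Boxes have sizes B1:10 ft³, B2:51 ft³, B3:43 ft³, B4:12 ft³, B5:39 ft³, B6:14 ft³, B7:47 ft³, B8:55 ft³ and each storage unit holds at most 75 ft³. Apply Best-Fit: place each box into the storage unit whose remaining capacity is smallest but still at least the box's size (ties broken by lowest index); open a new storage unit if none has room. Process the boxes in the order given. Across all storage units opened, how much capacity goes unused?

104

Put B1 (10 ft³) in storage unit 1; 65 ft³ remain.
Put B2 (51 ft³) in storage unit 1; 14 ft³ remain.
Put B3 (43 ft³) in storage unit 2; 32 ft³ remain.
Put B4 (12 ft³) in storage unit 1; 2 ft³ remain.
Put B5 (39 ft³) in storage unit 3; 36 ft³ remain.
Put B6 (14 ft³) in storage unit 2; 18 ft³ remain.
Put B7 (47 ft³) in storage unit 4; 28 ft³ remain.
Put B8 (55 ft³) in storage unit 5; 20 ft³ remain.
5 storage units × 75 ft³ = 375 ft³; used 271 ft³; unused 104 ft³.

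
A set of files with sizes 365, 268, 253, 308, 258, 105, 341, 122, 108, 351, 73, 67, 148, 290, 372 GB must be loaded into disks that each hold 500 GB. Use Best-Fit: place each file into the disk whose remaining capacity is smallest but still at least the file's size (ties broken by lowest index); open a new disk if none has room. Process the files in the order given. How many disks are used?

9

Put 365 GB in disk 1; 135 GB remain.
Put 268 GB in disk 2; 232 GB remain.
Put 253 GB in disk 3; 247 GB remain.
Put 308 GB in disk 4; 192 GB remain.
Put 258 GB in disk 5; 242 GB remain.
Put 105 GB in disk 1; 30 GB remain.
Put 341 GB in disk 6; 159 GB remain.
Put 122 GB in disk 6; 37 GB remain.
Put 108 GB in disk 4; 84 GB remain.
Put 351 GB in disk 7; 149 GB remain.
Put 73 GB in disk 4; 11 GB remain.
Put 67 GB in disk 7; 82 GB remain.
Put 148 GB in disk 2; 84 GB remain.
Put 290 GB in disk 8; 210 GB remain.
Put 372 GB in disk 9; 128 GB remain.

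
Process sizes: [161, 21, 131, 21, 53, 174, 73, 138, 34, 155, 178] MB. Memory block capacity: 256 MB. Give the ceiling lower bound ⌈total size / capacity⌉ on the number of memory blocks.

Total size = 161 + 21 + 131 + 21 + 53 + 174 + 73 + 138 + 34 + 155 + 178 = 1139 MB.
⌈1139 / 256⌉ = 5.

5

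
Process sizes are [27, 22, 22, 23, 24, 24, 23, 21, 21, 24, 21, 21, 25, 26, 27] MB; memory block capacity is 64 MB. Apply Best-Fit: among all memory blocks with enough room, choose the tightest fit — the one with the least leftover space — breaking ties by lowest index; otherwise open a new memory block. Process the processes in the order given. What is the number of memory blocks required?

8 memory blocks

Put 27 MB in memory block 1; 37 MB remain.
Put 22 MB in memory block 1; 15 MB remain.
Put 22 MB in memory block 2; 42 MB remain.
Put 23 MB in memory block 2; 19 MB remain.
Put 24 MB in memory block 3; 40 MB remain.
Put 24 MB in memory block 3; 16 MB remain.
Put 23 MB in memory block 4; 41 MB remain.
Put 21 MB in memory block 4; 20 MB remain.
Put 21 MB in memory block 5; 43 MB remain.
Put 24 MB in memory block 5; 19 MB remain.
Put 21 MB in memory block 6; 43 MB remain.
Put 21 MB in memory block 6; 22 MB remain.
Put 25 MB in memory block 7; 39 MB remain.
Put 26 MB in memory block 7; 13 MB remain.
Put 27 MB in memory block 8; 37 MB remain.
Final memory blocks: [27,22] [22,23] [24,24] [23,21] [21,24] [21,21] [25,26] [27].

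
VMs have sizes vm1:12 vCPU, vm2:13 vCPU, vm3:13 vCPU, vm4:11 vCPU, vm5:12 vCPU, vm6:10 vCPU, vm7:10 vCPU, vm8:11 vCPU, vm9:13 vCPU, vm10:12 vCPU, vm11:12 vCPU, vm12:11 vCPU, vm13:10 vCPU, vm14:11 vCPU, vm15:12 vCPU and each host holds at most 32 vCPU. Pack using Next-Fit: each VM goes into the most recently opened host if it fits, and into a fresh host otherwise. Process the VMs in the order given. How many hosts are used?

Put vm1 (12 vCPU) in host 1; 20 vCPU remain.
Put vm2 (13 vCPU) in host 1; 7 vCPU remain.
Put vm3 (13 vCPU) in host 2; 19 vCPU remain.
Put vm4 (11 vCPU) in host 2; 8 vCPU remain.
Put vm5 (12 vCPU) in host 3; 20 vCPU remain.
Put vm6 (10 vCPU) in host 3; 10 vCPU remain.
Put vm7 (10 vCPU) in host 3; 0 vCPU remain.
Put vm8 (11 vCPU) in host 4; 21 vCPU remain.
Put vm9 (13 vCPU) in host 4; 8 vCPU remain.
Put vm10 (12 vCPU) in host 5; 20 vCPU remain.
Put vm11 (12 vCPU) in host 5; 8 vCPU remain.
Put vm12 (11 vCPU) in host 6; 21 vCPU remain.
Put vm13 (10 vCPU) in host 6; 11 vCPU remain.
Put vm14 (11 vCPU) in host 6; 0 vCPU remain.
Put vm15 (12 vCPU) in host 7; 20 vCPU remain.

7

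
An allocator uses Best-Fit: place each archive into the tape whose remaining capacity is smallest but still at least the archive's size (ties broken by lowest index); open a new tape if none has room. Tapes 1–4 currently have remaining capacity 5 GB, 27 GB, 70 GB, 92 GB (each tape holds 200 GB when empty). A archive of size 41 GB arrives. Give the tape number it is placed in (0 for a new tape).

3

Tapes with room: tape 3 (70 GB), tape 4 (92 GB).
Tightest fit is tape 3 with 70 GB free.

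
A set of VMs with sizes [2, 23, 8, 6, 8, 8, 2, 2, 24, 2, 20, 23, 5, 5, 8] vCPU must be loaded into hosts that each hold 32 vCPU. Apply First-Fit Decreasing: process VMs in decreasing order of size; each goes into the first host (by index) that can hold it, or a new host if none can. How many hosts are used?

Sorted descending: 24, 23, 23, 20, 8, 8, 8, 8, 6, 5, 5, 2, 2, 2, 2.
Put 24 vCPU in host 1; 8 vCPU remain.
Put 23 vCPU in host 2; 9 vCPU remain.
Put 23 vCPU in host 3; 9 vCPU remain.
Put 20 vCPU in host 4; 12 vCPU remain.
Put 8 vCPU in host 1; 0 vCPU remain.
Put 8 vCPU in host 2; 1 vCPU remain.
Put 8 vCPU in host 3; 1 vCPU remain.
Put 8 vCPU in host 4; 4 vCPU remain.
Put 6 vCPU in host 5; 26 vCPU remain.
Put 5 vCPU in host 5; 21 vCPU remain.
Put 5 vCPU in host 5; 16 vCPU remain.
Put 2 vCPU in host 4; 2 vCPU remain.
Put 2 vCPU in host 4; 0 vCPU remain.
Put 2 vCPU in host 5; 14 vCPU remain.
Put 2 vCPU in host 5; 12 vCPU remain.
Final hosts: [24,8] [23,8] [23,8] [20,8,2,2] [6,5,5,2,2].

5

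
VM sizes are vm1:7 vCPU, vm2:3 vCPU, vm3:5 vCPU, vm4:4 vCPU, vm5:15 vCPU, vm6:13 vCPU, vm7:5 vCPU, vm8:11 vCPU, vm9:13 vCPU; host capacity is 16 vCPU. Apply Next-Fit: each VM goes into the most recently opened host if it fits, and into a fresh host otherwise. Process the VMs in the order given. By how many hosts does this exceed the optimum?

1

Next-Fit: [7,3,5] [4] [15] [13] [5,11] [13] → 6 hosts.
Total size 76 vCPU; any packing needs at least ⌈76/16⌉ = 5 hosts.
An optimal packing achieves that bound: [15] [13,3] [13] [11,5] [7,5,4] → 5 hosts.
Excess: 6 − 5 = 1.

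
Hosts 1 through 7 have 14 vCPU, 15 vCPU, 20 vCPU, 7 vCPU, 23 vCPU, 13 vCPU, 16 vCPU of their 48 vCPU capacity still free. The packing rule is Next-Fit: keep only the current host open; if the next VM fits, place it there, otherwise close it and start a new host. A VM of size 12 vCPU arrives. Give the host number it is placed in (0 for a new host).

Next-Fit only looks at host 7, which has 16 vCPU free.
12 vCPU fits there.

7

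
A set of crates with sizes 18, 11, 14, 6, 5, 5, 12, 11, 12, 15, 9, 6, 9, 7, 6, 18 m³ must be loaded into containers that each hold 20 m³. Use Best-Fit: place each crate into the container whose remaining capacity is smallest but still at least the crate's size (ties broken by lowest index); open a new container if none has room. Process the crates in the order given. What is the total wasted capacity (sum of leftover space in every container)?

container 1: place 18 m³, 2 m³ left
container 2: place 11 m³, 9 m³ left
container 3: place 14 m³, 6 m³ left
container 3: place 6 m³, 0 m³ left
container 2: place 5 m³, 4 m³ left
container 4: place 5 m³, 15 m³ left
container 4: place 12 m³, 3 m³ left
container 5: place 11 m³, 9 m³ left
container 6: place 12 m³, 8 m³ left
container 7: place 15 m³, 5 m³ left
container 5: place 9 m³, 0 m³ left
container 6: place 6 m³, 2 m³ left
container 8: place 9 m³, 11 m³ left
container 8: place 7 m³, 4 m³ left
container 9: place 6 m³, 14 m³ left
container 10: place 18 m³, 2 m³ left
10 containers × 20 m³ = 200 m³; used 164 m³; unused 36 m³.

36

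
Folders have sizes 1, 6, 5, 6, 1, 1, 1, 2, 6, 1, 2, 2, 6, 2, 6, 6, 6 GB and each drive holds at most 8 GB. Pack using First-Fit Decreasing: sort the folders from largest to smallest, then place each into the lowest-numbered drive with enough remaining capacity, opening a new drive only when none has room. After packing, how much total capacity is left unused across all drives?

4

Sorted descending: 6, 6, 6, 6, 6, 6, 6, 5, 2, 2, 2, 2, 1, 1, 1, 1, 1.
drive 1: place 6 GB, 2 GB left
drive 2: place 6 GB, 2 GB left
drive 3: place 6 GB, 2 GB left
drive 4: place 6 GB, 2 GB left
drive 5: place 6 GB, 2 GB left
drive 6: place 6 GB, 2 GB left
drive 7: place 6 GB, 2 GB left
drive 8: place 5 GB, 3 GB left
drive 1: place 2 GB, 0 GB left
drive 2: place 2 GB, 0 GB left
drive 3: place 2 GB, 0 GB left
drive 4: place 2 GB, 0 GB left
drive 5: place 1 GB, 1 GB left
drive 5: place 1 GB, 0 GB left
drive 6: place 1 GB, 1 GB left
drive 6: place 1 GB, 0 GB left
drive 7: place 1 GB, 1 GB left
8 drives × 8 GB = 64 GB; used 60 GB; unused 4 GB.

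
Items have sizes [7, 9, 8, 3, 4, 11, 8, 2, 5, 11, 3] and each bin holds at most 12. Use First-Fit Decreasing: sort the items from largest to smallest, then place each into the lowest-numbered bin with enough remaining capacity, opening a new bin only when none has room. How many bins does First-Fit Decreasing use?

7

Sorted descending: 11, 11, 9, 8, 8, 7, 5, 4, 3, 3, 2.
bin 1: place 11, 1 left
bin 2: place 11, 1 left
bin 3: place 9, 3 left
bin 4: place 8, 4 left
bin 5: place 8, 4 left
bin 6: place 7, 5 left
bin 6: place 5, 0 left
bin 4: place 4, 0 left
bin 3: place 3, 0 left
bin 5: place 3, 1 left
bin 7: place 2, 10 left
Final bins: [11] [11] [9,3] [8,4] [8,3] [7,5] [2].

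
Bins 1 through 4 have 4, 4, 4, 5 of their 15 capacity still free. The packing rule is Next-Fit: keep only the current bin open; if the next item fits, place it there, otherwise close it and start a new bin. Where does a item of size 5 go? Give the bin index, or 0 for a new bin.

Next-Fit only looks at bin 4, which has 5 free.
5 fits there.

4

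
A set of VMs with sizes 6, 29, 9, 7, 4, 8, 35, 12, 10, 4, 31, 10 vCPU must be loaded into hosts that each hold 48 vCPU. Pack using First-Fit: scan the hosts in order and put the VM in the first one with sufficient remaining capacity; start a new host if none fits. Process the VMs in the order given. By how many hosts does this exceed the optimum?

First-Fit: [6,29,9,4] [7,8,12,10,4] [35,10] [31] → 4 hosts.
Total size 165 vCPU; any packing needs at least ⌈165/48⌉ = 4 hosts.
So 4 is already optimal.

0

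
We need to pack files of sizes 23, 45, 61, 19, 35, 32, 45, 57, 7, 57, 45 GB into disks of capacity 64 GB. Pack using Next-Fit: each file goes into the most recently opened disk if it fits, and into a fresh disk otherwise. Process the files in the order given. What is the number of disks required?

23 GB → disk 1 (remaining 41 GB)
45 GB → disk 2 (remaining 19 GB)
61 GB → disk 3 (remaining 3 GB)
19 GB → disk 4 (remaining 45 GB)
35 GB → disk 4 (remaining 10 GB)
32 GB → disk 5 (remaining 32 GB)
45 GB → disk 6 (remaining 19 GB)
57 GB → disk 7 (remaining 7 GB)
7 GB → disk 7 (remaining 0 GB)
57 GB → disk 8 (remaining 7 GB)
45 GB → disk 9 (remaining 19 GB)

9 disks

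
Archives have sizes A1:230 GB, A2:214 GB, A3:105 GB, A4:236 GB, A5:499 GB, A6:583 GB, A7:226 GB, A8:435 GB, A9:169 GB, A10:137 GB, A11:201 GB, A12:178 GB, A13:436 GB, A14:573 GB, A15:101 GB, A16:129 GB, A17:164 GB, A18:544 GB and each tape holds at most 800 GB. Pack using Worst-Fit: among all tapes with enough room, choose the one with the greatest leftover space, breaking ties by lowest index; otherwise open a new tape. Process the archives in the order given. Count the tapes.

A1 (230 GB) → tape 1 (remaining 570 GB)
A2 (214 GB) → tape 1 (remaining 356 GB)
A3 (105 GB) → tape 1 (remaining 251 GB)
A4 (236 GB) → tape 1 (remaining 15 GB)
A5 (499 GB) → tape 2 (remaining 301 GB)
A6 (583 GB) → tape 3 (remaining 217 GB)
A7 (226 GB) → tape 2 (remaining 75 GB)
A8 (435 GB) → tape 4 (remaining 365 GB)
A9 (169 GB) → tape 4 (remaining 196 GB)
A10 (137 GB) → tape 3 (remaining 80 GB)
A11 (201 GB) → tape 5 (remaining 599 GB)
A12 (178 GB) → tape 5 (remaining 421 GB)
A13 (436 GB) → tape 6 (remaining 364 GB)
A14 (573 GB) → tape 7 (remaining 227 GB)
A15 (101 GB) → tape 5 (remaining 320 GB)
A16 (129 GB) → tape 6 (remaining 235 GB)
A17 (164 GB) → tape 5 (remaining 156 GB)
A18 (544 GB) → tape 8 (remaining 256 GB)
Final tapes: [230,214,105,236] [499,226] [583,137] [435,169] [201,178,101,164] [436,129] [573] [544].

8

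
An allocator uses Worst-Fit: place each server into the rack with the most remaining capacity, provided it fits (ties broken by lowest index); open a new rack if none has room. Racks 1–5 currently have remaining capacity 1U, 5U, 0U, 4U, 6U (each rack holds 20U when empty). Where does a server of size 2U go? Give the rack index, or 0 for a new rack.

Racks with room: rack 2 (5U), rack 4 (4U), rack 5 (6U).
Most room is rack 5 with 6U free.

5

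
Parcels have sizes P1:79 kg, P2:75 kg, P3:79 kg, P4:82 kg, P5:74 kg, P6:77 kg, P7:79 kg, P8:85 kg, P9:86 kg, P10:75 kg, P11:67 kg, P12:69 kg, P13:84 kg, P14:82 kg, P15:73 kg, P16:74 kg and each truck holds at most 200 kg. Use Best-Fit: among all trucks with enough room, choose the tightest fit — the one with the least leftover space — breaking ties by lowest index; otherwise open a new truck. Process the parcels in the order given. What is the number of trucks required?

8 trucks

truck 1: place P1 (79 kg), 121 kg left
truck 1: place P2 (75 kg), 46 kg left
truck 2: place P3 (79 kg), 121 kg left
truck 2: place P4 (82 kg), 39 kg left
truck 3: place P5 (74 kg), 126 kg left
truck 3: place P6 (77 kg), 49 kg left
truck 4: place P7 (79 kg), 121 kg left
truck 4: place P8 (85 kg), 36 kg left
truck 5: place P9 (86 kg), 114 kg left
truck 5: place P10 (75 kg), 39 kg left
truck 6: place P11 (67 kg), 133 kg left
truck 6: place P12 (69 kg), 64 kg left
truck 7: place P13 (84 kg), 116 kg left
truck 7: place P14 (82 kg), 34 kg left
truck 8: place P15 (73 kg), 127 kg left
truck 8: place P16 (74 kg), 53 kg left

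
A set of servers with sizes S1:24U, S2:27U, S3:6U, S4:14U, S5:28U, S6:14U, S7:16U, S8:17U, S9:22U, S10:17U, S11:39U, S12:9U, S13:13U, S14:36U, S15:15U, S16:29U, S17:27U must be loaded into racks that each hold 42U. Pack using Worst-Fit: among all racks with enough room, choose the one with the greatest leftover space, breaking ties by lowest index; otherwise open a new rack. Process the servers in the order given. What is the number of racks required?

S1 (24U) → rack 1 (remaining 18U)
S2 (27U) → rack 2 (remaining 15U)
S3 (6U) → rack 1 (remaining 12U)
S4 (14U) → rack 2 (remaining 1U)
S5 (28U) → rack 3 (remaining 14U)
S6 (14U) → rack 3 (remaining 0U)
S7 (16U) → rack 4 (remaining 26U)
S8 (17U) → rack 4 (remaining 9U)
S9 (22U) → rack 5 (remaining 20U)
S10 (17U) → rack 5 (remaining 3U)
S11 (39U) → rack 6 (remaining 3U)
S12 (9U) → rack 1 (remaining 3U)
S13 (13U) → rack 7 (remaining 29U)
S14 (36U) → rack 8 (remaining 6U)
S15 (15U) → rack 7 (remaining 14U)
S16 (29U) → rack 9 (remaining 13U)
S17 (27U) → rack 10 (remaining 15U)

10 racks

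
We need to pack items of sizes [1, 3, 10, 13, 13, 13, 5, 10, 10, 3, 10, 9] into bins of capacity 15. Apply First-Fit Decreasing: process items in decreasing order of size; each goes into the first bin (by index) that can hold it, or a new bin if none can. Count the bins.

Sorted descending: 13, 13, 13, 10, 10, 10, 10, 9, 5, 3, 3, 1.
13 → bin 1 (remaining 2)
13 → bin 2 (remaining 2)
13 → bin 3 (remaining 2)
10 → bin 4 (remaining 5)
10 → bin 5 (remaining 5)
10 → bin 6 (remaining 5)
10 → bin 7 (remaining 5)
9 → bin 8 (remaining 6)
5 → bin 4 (remaining 0)
3 → bin 5 (remaining 2)
3 → bin 6 (remaining 2)
1 → bin 1 (remaining 1)
Final bins: [13,1] [13] [13] [10,5] [10,3] [10,3] [10] [9].

8 bins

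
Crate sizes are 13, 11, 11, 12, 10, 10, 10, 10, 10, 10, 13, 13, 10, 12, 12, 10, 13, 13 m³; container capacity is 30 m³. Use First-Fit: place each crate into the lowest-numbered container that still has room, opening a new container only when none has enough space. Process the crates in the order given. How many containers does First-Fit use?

8 containers

Put 13 m³ in container 1; 17 m³ remain.
Put 11 m³ in container 1; 6 m³ remain.
Put 11 m³ in container 2; 19 m³ remain.
Put 12 m³ in container 2; 7 m³ remain.
Put 10 m³ in container 3; 20 m³ remain.
Put 10 m³ in container 3; 10 m³ remain.
Put 10 m³ in container 3; 0 m³ remain.
Put 10 m³ in container 4; 20 m³ remain.
Put 10 m³ in container 4; 10 m³ remain.
Put 10 m³ in container 4; 0 m³ remain.
Put 13 m³ in container 5; 17 m³ remain.
Put 13 m³ in container 5; 4 m³ remain.
Put 10 m³ in container 6; 20 m³ remain.
Put 12 m³ in container 6; 8 m³ remain.
Put 12 m³ in container 7; 18 m³ remain.
Put 10 m³ in container 7; 8 m³ remain.
Put 13 m³ in container 8; 17 m³ remain.
Put 13 m³ in container 8; 4 m³ remain.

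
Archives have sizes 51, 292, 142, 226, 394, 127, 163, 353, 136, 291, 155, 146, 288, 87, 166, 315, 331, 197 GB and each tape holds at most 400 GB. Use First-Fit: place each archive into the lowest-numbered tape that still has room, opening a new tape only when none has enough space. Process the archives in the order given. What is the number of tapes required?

12

tape 1: place 51 GB, 349 GB left
tape 1: place 292 GB, 57 GB left
tape 2: place 142 GB, 258 GB left
tape 2: place 226 GB, 32 GB left
tape 3: place 394 GB, 6 GB left
tape 4: place 127 GB, 273 GB left
tape 4: place 163 GB, 110 GB left
tape 5: place 353 GB, 47 GB left
tape 6: place 136 GB, 264 GB left
tape 7: place 291 GB, 109 GB left
tape 6: place 155 GB, 109 GB left
tape 8: place 146 GB, 254 GB left
tape 9: place 288 GB, 112 GB left
tape 4: place 87 GB, 23 GB left
tape 8: place 166 GB, 88 GB left
tape 10: place 315 GB, 85 GB left
tape 11: place 331 GB, 69 GB left
tape 12: place 197 GB, 203 GB left
Final tapes: [51,292] [142,226] [394] [127,163,87] [353] [136,155] [291] [146,166] [288] [315] [331] [197].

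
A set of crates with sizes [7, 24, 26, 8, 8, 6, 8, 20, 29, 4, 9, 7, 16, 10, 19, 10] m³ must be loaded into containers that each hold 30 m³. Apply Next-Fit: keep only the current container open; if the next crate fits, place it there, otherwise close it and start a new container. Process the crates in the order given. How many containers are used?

9

7 m³ → container 1 (remaining 23 m³)
24 m³ → container 2 (remaining 6 m³)
26 m³ → container 3 (remaining 4 m³)
8 m³ → container 4 (remaining 22 m³)
8 m³ → container 4 (remaining 14 m³)
6 m³ → container 4 (remaining 8 m³)
8 m³ → container 4 (remaining 0 m³)
20 m³ → container 5 (remaining 10 m³)
29 m³ → container 6 (remaining 1 m³)
4 m³ → container 7 (remaining 26 m³)
9 m³ → container 7 (remaining 17 m³)
7 m³ → container 7 (remaining 10 m³)
16 m³ → container 8 (remaining 14 m³)
10 m³ → container 8 (remaining 4 m³)
19 m³ → container 9 (remaining 11 m³)
10 m³ → container 9 (remaining 1 m³)
Final containers: [7] [24] [26] [8,8,6,8] [20] [29] [4,9,7] [16,10] [19,10].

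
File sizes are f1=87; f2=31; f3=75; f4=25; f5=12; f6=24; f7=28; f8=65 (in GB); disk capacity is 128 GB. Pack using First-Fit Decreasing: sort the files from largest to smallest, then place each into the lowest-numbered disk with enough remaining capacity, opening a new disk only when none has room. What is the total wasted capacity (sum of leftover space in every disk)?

Sorted descending: 87, 75, 65, 31, 28, 25, 24, 12.
Put 87 GB in disk 1; 41 GB remain.
Put 75 GB in disk 2; 53 GB remain.
Put 65 GB in disk 3; 63 GB remain.
Put 31 GB in disk 1; 10 GB remain.
Put 28 GB in disk 2; 25 GB remain.
Put 25 GB in disk 2; 0 GB remain.
Put 24 GB in disk 3; 39 GB remain.
Put 12 GB in disk 3; 27 GB remain.
3 disks × 128 GB = 384 GB; used 347 GB; unused 37 GB.

37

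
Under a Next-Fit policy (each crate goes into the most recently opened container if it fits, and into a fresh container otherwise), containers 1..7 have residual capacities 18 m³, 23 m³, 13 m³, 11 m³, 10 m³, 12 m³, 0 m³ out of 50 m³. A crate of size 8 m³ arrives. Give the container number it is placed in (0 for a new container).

0

Next-Fit only looks at container 7, which has 0 m³ free.
8 m³ does not fit, so a new container is opened.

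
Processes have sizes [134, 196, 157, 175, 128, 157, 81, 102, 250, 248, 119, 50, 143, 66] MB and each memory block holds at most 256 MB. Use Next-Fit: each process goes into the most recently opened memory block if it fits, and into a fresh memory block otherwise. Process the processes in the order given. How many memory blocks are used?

memory block 1: place 134 MB, 122 MB left
memory block 2: place 196 MB, 60 MB left
memory block 3: place 157 MB, 99 MB left
memory block 4: place 175 MB, 81 MB left
memory block 5: place 128 MB, 128 MB left
memory block 6: place 157 MB, 99 MB left
memory block 6: place 81 MB, 18 MB left
memory block 7: place 102 MB, 154 MB left
memory block 8: place 250 MB, 6 MB left
memory block 9: place 248 MB, 8 MB left
memory block 10: place 119 MB, 137 MB left
memory block 10: place 50 MB, 87 MB left
memory block 11: place 143 MB, 113 MB left
memory block 11: place 66 MB, 47 MB left
Final memory blocks: [134] [196] [157] [175] [128] [157,81] [102] [250] [248] [119,50] [143,66].

11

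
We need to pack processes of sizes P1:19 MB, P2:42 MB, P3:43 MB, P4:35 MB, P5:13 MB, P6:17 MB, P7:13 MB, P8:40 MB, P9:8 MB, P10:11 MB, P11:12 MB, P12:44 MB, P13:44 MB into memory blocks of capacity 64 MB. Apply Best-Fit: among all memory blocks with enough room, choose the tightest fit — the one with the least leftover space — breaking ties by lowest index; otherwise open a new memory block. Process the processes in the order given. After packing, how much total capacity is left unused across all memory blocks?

43

Put P1 (19 MB) in memory block 1; 45 MB remain.
Put P2 (42 MB) in memory block 1; 3 MB remain.
Put P3 (43 MB) in memory block 2; 21 MB remain.
Put P4 (35 MB) in memory block 3; 29 MB remain.
Put P5 (13 MB) in memory block 2; 8 MB remain.
Put P6 (17 MB) in memory block 3; 12 MB remain.
Put P7 (13 MB) in memory block 4; 51 MB remain.
Put P8 (40 MB) in memory block 4; 11 MB remain.
Put P9 (8 MB) in memory block 2; 0 MB remain.
Put P10 (11 MB) in memory block 4; 0 MB remain.
Put P11 (12 MB) in memory block 3; 0 MB remain.
Put P12 (44 MB) in memory block 5; 20 MB remain.
Put P13 (44 MB) in memory block 6; 20 MB remain.
6 memory blocks × 64 MB = 384 MB; used 341 MB; unused 43 MB.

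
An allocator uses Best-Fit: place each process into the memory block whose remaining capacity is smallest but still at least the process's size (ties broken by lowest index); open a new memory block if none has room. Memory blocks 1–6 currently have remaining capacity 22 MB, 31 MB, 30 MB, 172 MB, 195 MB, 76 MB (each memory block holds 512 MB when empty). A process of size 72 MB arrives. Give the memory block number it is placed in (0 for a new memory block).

6

Memory blocks with room: memory block 4 (172 MB), memory block 5 (195 MB), memory block 6 (76 MB).
Tightest fit is memory block 6 with 76 MB free.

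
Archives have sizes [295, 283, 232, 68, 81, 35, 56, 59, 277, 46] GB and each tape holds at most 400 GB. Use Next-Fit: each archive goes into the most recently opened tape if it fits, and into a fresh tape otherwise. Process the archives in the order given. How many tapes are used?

5 tapes

295 GB → tape 1 (remaining 105 GB)
283 GB → tape 2 (remaining 117 GB)
232 GB → tape 3 (remaining 168 GB)
68 GB → tape 3 (remaining 100 GB)
81 GB → tape 3 (remaining 19 GB)
35 GB → tape 4 (remaining 365 GB)
56 GB → tape 4 (remaining 309 GB)
59 GB → tape 4 (remaining 250 GB)
277 GB → tape 5 (remaining 123 GB)
46 GB → tape 5 (remaining 77 GB)
Final tapes: [295] [283] [232,68,81] [35,56,59] [277,46].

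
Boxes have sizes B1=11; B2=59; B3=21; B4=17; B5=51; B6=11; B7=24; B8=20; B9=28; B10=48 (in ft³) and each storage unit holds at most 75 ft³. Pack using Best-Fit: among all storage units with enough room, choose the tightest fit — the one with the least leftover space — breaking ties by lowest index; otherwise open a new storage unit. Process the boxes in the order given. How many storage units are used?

Put B1 (11 ft³) in storage unit 1; 64 ft³ remain.
Put B2 (59 ft³) in storage unit 1; 5 ft³ remain.
Put B3 (21 ft³) in storage unit 2; 54 ft³ remain.
Put B4 (17 ft³) in storage unit 2; 37 ft³ remain.
Put B5 (51 ft³) in storage unit 3; 24 ft³ remain.
Put B6 (11 ft³) in storage unit 3; 13 ft³ remain.
Put B7 (24 ft³) in storage unit 2; 13 ft³ remain.
Put B8 (20 ft³) in storage unit 4; 55 ft³ remain.
Put B9 (28 ft³) in storage unit 4; 27 ft³ remain.
Put B10 (48 ft³) in storage unit 5; 27 ft³ remain.
Final storage units: [11,59] [21,17,24] [51,11] [20,28] [48].

5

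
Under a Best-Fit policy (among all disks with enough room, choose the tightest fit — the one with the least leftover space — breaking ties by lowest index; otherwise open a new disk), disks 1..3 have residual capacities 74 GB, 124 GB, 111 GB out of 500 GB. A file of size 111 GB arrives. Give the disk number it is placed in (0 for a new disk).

3

Disks with room: disk 2 (124 GB), disk 3 (111 GB).
Tightest fit is disk 3 with 111 GB free.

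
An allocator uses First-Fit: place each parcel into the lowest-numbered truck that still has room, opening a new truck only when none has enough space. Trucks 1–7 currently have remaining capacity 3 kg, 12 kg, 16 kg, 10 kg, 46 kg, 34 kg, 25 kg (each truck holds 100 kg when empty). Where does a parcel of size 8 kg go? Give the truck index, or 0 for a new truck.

Trucks with room: truck 2 (12 kg), truck 3 (16 kg), truck 4 (10 kg), truck 5 (46 kg), truck 6 (34 kg), truck 7 (25 kg).
The first with room is truck 2.

2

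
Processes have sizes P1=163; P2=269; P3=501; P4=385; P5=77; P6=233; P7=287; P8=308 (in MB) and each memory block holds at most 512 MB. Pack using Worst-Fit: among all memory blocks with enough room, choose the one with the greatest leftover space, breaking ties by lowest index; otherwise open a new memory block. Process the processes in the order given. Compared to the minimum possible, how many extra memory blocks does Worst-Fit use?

1

Worst-Fit: [163,269] [501] [385,77] [233] [287] [308] → 6 memory blocks.
Total size 2223 MB; any packing needs at least ⌈2223/512⌉ = 5 memory blocks.
An optimal packing achieves that bound: [501] [385,77] [308,163] [287] [269,233] → 5 memory blocks.
Excess: 6 − 5 = 1.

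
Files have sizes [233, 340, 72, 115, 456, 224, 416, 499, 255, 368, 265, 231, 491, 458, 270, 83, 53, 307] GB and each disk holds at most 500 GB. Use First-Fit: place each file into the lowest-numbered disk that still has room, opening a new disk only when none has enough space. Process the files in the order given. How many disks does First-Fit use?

12

disk 1: place 233 GB, 267 GB left
disk 2: place 340 GB, 160 GB left
disk 1: place 72 GB, 195 GB left
disk 1: place 115 GB, 80 GB left
disk 3: place 456 GB, 44 GB left
disk 4: place 224 GB, 276 GB left
disk 5: place 416 GB, 84 GB left
disk 6: place 499 GB, 1 GB left
disk 4: place 255 GB, 21 GB left
disk 7: place 368 GB, 132 GB left
disk 8: place 265 GB, 235 GB left
disk 8: place 231 GB, 4 GB left
disk 9: place 491 GB, 9 GB left
disk 10: place 458 GB, 42 GB left
disk 11: place 270 GB, 230 GB left
disk 2: place 83 GB, 77 GB left
disk 1: place 53 GB, 27 GB left
disk 12: place 307 GB, 193 GB left
Final disks: [233,72,115,53] [340,83] [456] [224,255] [416] [499] [368] [265,231] [491] [458] [270] [307].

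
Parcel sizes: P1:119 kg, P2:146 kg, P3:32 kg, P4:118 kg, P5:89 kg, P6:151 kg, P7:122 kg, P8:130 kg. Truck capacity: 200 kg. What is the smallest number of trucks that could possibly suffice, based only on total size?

Total size = 119 + 146 + 32 + 118 + 89 + 151 + 122 + 130 = 907 kg.
⌈907 / 200⌉ = 5.

5 trucks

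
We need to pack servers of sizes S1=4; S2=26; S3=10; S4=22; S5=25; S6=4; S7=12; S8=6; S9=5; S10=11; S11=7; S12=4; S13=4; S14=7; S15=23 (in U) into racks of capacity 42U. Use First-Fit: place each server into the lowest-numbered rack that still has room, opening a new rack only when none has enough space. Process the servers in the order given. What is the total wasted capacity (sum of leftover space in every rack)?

S1 (4U) → rack 1 (remaining 38U)
S2 (26U) → rack 1 (remaining 12U)
S3 (10U) → rack 1 (remaining 2U)
S4 (22U) → rack 2 (remaining 20U)
S5 (25U) → rack 3 (remaining 17U)
S6 (4U) → rack 2 (remaining 16U)
S7 (12U) → rack 2 (remaining 4U)
S8 (6U) → rack 3 (remaining 11U)
S9 (5U) → rack 3 (remaining 6U)
S10 (11U) → rack 4 (remaining 31U)
S11 (7U) → rack 4 (remaining 24U)
S12 (4U) → rack 2 (remaining 0U)
S13 (4U) → rack 3 (remaining 2U)
S14 (7U) → rack 4 (remaining 17U)
S15 (23U) → rack 5 (remaining 19U)
5 racks × 42U = 210U; used 170U; unused 40U.

40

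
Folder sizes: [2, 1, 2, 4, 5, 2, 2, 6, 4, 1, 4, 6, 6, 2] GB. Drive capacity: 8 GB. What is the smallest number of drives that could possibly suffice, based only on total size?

6 drives

Total size = 2 + 1 + 2 + 4 + 5 + 2 + 2 + 6 + 4 + 1 + 4 + 6 + 6 + 2 = 47 GB.
⌈47 / 8⌉ = 6.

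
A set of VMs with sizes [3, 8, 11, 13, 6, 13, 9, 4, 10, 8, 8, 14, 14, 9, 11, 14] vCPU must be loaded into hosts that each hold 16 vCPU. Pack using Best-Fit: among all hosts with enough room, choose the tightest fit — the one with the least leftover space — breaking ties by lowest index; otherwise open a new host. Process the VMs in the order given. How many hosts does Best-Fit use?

12

Put 3 vCPU in host 1; 13 vCPU remain.
Put 8 vCPU in host 1; 5 vCPU remain.
Put 11 vCPU in host 2; 5 vCPU remain.
Put 13 vCPU in host 3; 3 vCPU remain.
Put 6 vCPU in host 4; 10 vCPU remain.
Put 13 vCPU in host 5; 3 vCPU remain.
Put 9 vCPU in host 4; 1 vCPU remain.
Put 4 vCPU in host 1; 1 vCPU remain.
Put 10 vCPU in host 6; 6 vCPU remain.
Put 8 vCPU in host 7; 8 vCPU remain.
Put 8 vCPU in host 7; 0 vCPU remain.
Put 14 vCPU in host 8; 2 vCPU remain.
Put 14 vCPU in host 9; 2 vCPU remain.
Put 9 vCPU in host 10; 7 vCPU remain.
Put 11 vCPU in host 11; 5 vCPU remain.
Put 14 vCPU in host 12; 2 vCPU remain.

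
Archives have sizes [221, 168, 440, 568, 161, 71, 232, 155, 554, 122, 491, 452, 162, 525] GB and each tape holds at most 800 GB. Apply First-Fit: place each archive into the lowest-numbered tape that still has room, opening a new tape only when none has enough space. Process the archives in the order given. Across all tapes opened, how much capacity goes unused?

1278

Put 221 GB in tape 1; 579 GB remain.
Put 168 GB in tape 1; 411 GB remain.
Put 440 GB in tape 2; 360 GB remain.
Put 568 GB in tape 3; 232 GB remain.
Put 161 GB in tape 1; 250 GB remain.
Put 71 GB in tape 1; 179 GB remain.
Put 232 GB in tape 2; 128 GB remain.
Put 155 GB in tape 1; 24 GB remain.
Put 554 GB in tape 4; 246 GB remain.
Put 122 GB in tape 2; 6 GB remain.
Put 491 GB in tape 5; 309 GB remain.
Put 452 GB in tape 6; 348 GB remain.
Put 162 GB in tape 3; 70 GB remain.
Put 525 GB in tape 7; 275 GB remain.
7 tapes × 800 GB = 5600 GB; used 4322 GB; unused 1278 GB.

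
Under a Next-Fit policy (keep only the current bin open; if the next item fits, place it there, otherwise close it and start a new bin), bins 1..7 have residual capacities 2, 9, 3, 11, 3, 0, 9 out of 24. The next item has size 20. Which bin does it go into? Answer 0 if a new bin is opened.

Next-Fit only looks at bin 7, which has 9 free.
20 does not fit, so a new bin is opened.

0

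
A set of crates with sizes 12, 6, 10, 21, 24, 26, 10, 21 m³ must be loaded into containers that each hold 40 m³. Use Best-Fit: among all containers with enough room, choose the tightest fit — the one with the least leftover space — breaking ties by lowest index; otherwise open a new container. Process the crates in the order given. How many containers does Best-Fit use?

5

Put 12 m³ in container 1; 28 m³ remain.
Put 6 m³ in container 1; 22 m³ remain.
Put 10 m³ in container 1; 12 m³ remain.
Put 21 m³ in container 2; 19 m³ remain.
Put 24 m³ in container 3; 16 m³ remain.
Put 26 m³ in container 4; 14 m³ remain.
Put 10 m³ in container 1; 2 m³ remain.
Put 21 m³ in container 5; 19 m³ remain.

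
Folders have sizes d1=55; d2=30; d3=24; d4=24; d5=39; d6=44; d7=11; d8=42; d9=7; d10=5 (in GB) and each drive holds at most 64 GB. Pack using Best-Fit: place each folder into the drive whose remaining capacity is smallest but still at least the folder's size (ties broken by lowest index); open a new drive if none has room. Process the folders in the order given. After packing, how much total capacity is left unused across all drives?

39

drive 1: place d1 (55 GB), 9 GB left
drive 2: place d2 (30 GB), 34 GB left
drive 2: place d3 (24 GB), 10 GB left
drive 3: place d4 (24 GB), 40 GB left
drive 3: place d5 (39 GB), 1 GB left
drive 4: place d6 (44 GB), 20 GB left
drive 4: place d7 (11 GB), 9 GB left
drive 5: place d8 (42 GB), 22 GB left
drive 1: place d9 (7 GB), 2 GB left
drive 4: place d10 (5 GB), 4 GB left
5 drives × 64 GB = 320 GB; used 281 GB; unused 39 GB.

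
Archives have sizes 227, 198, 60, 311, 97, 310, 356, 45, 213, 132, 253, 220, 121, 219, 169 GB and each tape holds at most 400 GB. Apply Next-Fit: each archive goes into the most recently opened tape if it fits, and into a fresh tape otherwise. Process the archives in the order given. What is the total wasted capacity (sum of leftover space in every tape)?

227 GB → tape 1 (remaining 173 GB)
198 GB → tape 2 (remaining 202 GB)
60 GB → tape 2 (remaining 142 GB)
311 GB → tape 3 (remaining 89 GB)
97 GB → tape 4 (remaining 303 GB)
310 GB → tape 5 (remaining 90 GB)
356 GB → tape 6 (remaining 44 GB)
45 GB → tape 7 (remaining 355 GB)
213 GB → tape 7 (remaining 142 GB)
132 GB → tape 7 (remaining 10 GB)
253 GB → tape 8 (remaining 147 GB)
220 GB → tape 9 (remaining 180 GB)
121 GB → tape 9 (remaining 59 GB)
219 GB → tape 10 (remaining 181 GB)
169 GB → tape 10 (remaining 12 GB)
10 tapes × 400 GB = 4000 GB; used 2931 GB; unused 1069 GB.

1069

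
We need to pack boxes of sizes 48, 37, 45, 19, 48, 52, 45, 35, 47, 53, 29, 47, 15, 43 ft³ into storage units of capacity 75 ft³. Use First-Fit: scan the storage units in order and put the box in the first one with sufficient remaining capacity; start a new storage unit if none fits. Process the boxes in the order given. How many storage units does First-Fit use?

Put 48 ft³ in storage unit 1; 27 ft³ remain.
Put 37 ft³ in storage unit 2; 38 ft³ remain.
Put 45 ft³ in storage unit 3; 30 ft³ remain.
Put 19 ft³ in storage unit 1; 8 ft³ remain.
Put 48 ft³ in storage unit 4; 27 ft³ remain.
Put 52 ft³ in storage unit 5; 23 ft³ remain.
Put 45 ft³ in storage unit 6; 30 ft³ remain.
Put 35 ft³ in storage unit 2; 3 ft³ remain.
Put 47 ft³ in storage unit 7; 28 ft³ remain.
Put 53 ft³ in storage unit 8; 22 ft³ remain.
Put 29 ft³ in storage unit 3; 1 ft³ remain.
Put 47 ft³ in storage unit 9; 28 ft³ remain.
Put 15 ft³ in storage unit 4; 12 ft³ remain.
Put 43 ft³ in storage unit 10; 32 ft³ remain.
Final storage units: [48,19] [37,35] [45,29] [48,15] [52] [45] [47] [53] [47] [43].

10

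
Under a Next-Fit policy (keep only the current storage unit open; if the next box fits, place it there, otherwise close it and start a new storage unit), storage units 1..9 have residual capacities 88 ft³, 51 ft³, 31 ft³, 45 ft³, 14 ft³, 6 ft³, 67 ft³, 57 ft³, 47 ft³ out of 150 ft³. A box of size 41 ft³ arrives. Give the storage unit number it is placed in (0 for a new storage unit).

Next-Fit only looks at storage unit 9, which has 47 ft³ free.
41 ft³ fits there.

9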